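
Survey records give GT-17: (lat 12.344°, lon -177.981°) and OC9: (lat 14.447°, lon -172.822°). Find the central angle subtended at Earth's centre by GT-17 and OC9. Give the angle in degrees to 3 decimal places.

5.441°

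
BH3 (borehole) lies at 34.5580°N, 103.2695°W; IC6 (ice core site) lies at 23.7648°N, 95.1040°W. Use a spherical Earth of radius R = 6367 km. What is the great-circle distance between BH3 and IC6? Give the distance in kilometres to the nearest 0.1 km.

Δφ = -10.7932°,  Δλ = 8.1655°
a = sin²(Δφ/2) + cos φ₁ cos φ₂ sin²(Δλ/2) = 0.012666
c = 2·arcsin(√a) = 0.225564 rad = 12.9238°
d = R·c = 6367 × 0.225564 = 1436.2 km

1436.2 km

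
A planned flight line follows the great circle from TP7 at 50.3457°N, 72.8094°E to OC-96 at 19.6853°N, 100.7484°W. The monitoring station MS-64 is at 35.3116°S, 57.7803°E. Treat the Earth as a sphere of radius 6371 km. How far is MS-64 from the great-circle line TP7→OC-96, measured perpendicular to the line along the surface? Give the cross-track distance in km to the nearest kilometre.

δ₁₃ = central angle TP7→MS-64 = 1.512855 rad  (haversine)
θ₁₃ = bearing TP7→MS-64 = 192.237°,  θ₁₂ = bearing TP7→OC-96 = 353.556°
dₓₜ = R·arcsin(sin δ₁₃ · sin(θ₁₃ − θ₁₂)) = 6371·arcsin(0.99832·sin(-161.319°)) = -2073.665 km
|dₓₜ| = 2073.665 km

2074 km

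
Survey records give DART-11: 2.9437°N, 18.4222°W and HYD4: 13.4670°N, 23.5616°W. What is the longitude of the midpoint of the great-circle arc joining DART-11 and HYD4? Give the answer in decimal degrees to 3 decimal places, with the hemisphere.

20.958°W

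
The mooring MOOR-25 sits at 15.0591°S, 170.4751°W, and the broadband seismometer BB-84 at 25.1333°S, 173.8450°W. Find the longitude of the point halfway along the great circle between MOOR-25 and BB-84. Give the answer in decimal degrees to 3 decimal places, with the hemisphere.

Bx = cos φ₂ cos Δλ = 0.903757,  By = cos φ₂ sin Δλ = -0.053217
φₘ = atan2(sin φ₁ + sin φ₂, √((cos φ₁ + Bx)² + By²)) = -20.10419°
λₘ = λ₁ + atan2(By, cos φ₁ + Bx) = -172.10570°

172.106°W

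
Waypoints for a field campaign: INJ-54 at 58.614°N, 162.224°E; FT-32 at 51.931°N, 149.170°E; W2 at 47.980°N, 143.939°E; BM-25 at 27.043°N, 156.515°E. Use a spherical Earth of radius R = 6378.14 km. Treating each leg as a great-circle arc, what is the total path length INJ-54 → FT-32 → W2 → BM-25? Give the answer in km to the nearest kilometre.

INJ-54→FT-32: c = 0.173964 rad, d = 1109.57 km
FT-32→W2: c = 0.090537 rad, d = 577.46 km
W2→BM-25: c = 0.403557 rad, d = 2573.95 km
Total = 1109.57 + 577.46 + 2573.95 = 4260.97 km

4261 km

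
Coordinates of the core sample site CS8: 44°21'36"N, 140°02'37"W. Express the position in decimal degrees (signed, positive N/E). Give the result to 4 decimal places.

+44.3600°, -140.0436°

lat: 44.3600° N → +44.3600°
lon: 140.0436° W → -140.0436°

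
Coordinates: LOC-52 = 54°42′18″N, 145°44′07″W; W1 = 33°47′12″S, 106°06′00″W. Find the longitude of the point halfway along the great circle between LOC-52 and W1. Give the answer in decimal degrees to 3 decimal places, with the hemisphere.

122.210°W

LOC-52: φ = +54.70500°, λ = -145.73528°
W1: φ = -33.78667°, λ = -106.10000°
Bx = cos φ₂ cos Δλ = 0.640058,  By = cos φ₂ sin Δλ = 0.530166
φₘ = atan2(sin φ₁ + sin φ₂, √((cos φ₁ + Bx)² + By²)) = 11.07904°
λₘ = λ₁ + atan2(By, cos φ₁ + Bx) = -122.21026°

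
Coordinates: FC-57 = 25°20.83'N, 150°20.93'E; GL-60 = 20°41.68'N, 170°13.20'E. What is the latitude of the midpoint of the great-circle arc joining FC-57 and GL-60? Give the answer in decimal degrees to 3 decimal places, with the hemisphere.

23.334°N

FC-57: φ = +25.34717°, λ = +150.34883°
GL-60: φ = +20.69467°, λ = +170.22000°
Bx = cos φ₂ cos Δλ = 0.879778,  By = cos φ₂ sin Δλ = 0.317975
φₘ = atan2(sin φ₁ + sin φ₂, √((cos φ₁ + Bx)² + By²)) = 23.33408°
λₘ = λ₁ + atan2(By, cos φ₁ + Bx) = 160.45765°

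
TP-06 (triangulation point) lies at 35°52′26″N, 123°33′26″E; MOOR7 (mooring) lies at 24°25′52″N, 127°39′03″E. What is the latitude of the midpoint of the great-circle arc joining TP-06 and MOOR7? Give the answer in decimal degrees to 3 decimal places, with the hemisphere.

TP-06: φ = +35.87389°, λ = +123.55722°
MOOR7: φ = +24.43111°, λ = +127.65083°
Bx = cos φ₂ cos Δλ = 0.908136,  By = cos φ₂ sin Δλ = 0.064994
φₘ = atan2(sin φ₁ + sin φ₂, √((cos φ₁ + Bx)² + By²)) = 30.16833°
λₘ = λ₁ + atan2(By, cos φ₁ + Bx) = 125.72320°

30.168°N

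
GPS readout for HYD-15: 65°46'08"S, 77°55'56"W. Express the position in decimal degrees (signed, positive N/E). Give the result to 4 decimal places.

-65.7689°, -77.9322°

lat: 65.7689° S → -65.7689°
lon: 77.9322° W → -77.9322°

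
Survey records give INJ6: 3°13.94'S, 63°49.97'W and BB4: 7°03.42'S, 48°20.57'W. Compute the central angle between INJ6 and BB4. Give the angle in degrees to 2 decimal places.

INJ6: φ = -3.23233°, λ = -63.83283°
BB4: φ = -7.05700°, λ = -48.34283°
Δφ = -3.8247°,  Δλ = 15.4900°
a = sin²(Δφ/2) + cos φ₁ cos φ₂ sin²(Δλ/2) = 0.019109
c = 2·arcsin(√a) = 0.277357 rad = 15.8914°

15.89°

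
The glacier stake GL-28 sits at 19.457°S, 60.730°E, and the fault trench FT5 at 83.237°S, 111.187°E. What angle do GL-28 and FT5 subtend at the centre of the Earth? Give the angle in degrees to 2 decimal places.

66.33°

Δφ = -63.7800°,  Δλ = 50.4570°
a = sin²(Δφ/2) + cos φ₁ cos φ₂ sin²(Δλ/2) = 0.299263
c = 2·arcsin(√a) = 1.157670 rad = 66.3296°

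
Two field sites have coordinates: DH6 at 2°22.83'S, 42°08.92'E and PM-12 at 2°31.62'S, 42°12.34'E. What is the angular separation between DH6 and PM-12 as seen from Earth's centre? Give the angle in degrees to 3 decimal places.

DH6: φ = -2.38050°, λ = +42.14867°
PM-12: φ = -2.52700°, λ = +42.20567°
Δφ = -0.1465°,  Δλ = 0.0570°
a = sin²(Δφ/2) + cos φ₁ cos φ₂ sin²(Δλ/2) = 0.000002
c = 2·arcsin(√a) = 0.002743 rad = 0.1572°

0.157°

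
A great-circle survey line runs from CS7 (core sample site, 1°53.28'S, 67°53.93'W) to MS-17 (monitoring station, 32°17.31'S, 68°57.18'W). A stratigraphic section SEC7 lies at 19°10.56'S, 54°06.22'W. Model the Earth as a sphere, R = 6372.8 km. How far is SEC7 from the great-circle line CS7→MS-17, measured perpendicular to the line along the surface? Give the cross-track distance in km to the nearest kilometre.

CS7: φ = -1.88800°, λ = -67.89883°
MS-17: φ = -32.28850°, λ = -68.95300°
SEC7: φ = -19.17600°, λ = -54.10367°
δ₁₃ = central angle CS7→SEC7 = 0.382879 rad  (haversine)
θ₁₃ = bearing CS7→SEC7 = 142.926°,  θ₁₂ = bearing CS7→MS-17 = 181.760°
dₓₜ = R·arcsin(sin δ₁₃ · sin(θ₁₃ − θ₁₂)) = 6372.8·arcsin(0.37359·sin(-38.835°)) = -1506.968 km
|dₓₜ| = 1506.968 km

1507 km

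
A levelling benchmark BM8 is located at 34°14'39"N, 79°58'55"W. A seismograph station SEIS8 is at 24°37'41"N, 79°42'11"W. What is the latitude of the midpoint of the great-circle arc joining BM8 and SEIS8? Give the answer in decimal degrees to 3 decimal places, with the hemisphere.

29.436°N

BM8: φ = +34.24417°, λ = -79.98194°
SEIS8: φ = +24.62806°, λ = -79.70306°
Bx = cos φ₂ cos Δλ = 0.909021,  By = cos φ₂ sin Δλ = 0.004425
φₘ = atan2(sin φ₁ + sin φ₂, √((cos φ₁ + Bx)² + By²)) = 29.43618°
λₘ = λ₁ + atan2(By, cos φ₁ + Bx) = -79.83588°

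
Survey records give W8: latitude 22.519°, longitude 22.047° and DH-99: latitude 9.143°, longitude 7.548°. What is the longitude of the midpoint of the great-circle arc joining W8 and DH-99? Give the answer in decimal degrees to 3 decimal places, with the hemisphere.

14.555°E

Bx = cos φ₂ cos Δλ = 0.955851,  By = cos φ₂ sin Δλ = -0.247182
φₘ = atan2(sin φ₁ + sin φ₂, √((cos φ₁ + Bx)² + By²)) = 15.95197°
λₘ = λ₁ + atan2(By, cos φ₁ + Bx) = 14.55516°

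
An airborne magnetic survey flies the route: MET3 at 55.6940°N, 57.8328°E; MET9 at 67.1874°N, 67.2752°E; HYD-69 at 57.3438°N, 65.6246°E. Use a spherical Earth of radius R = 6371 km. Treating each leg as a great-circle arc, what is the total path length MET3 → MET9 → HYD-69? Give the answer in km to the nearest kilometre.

MET3→MET9: c = 0.214951 rad, d = 1369.45 km
MET9→HYD-69: c = 0.172310 rad, d = 1097.79 km
Total = 1369.45 + 1097.79 = 2467.24 km

2467 km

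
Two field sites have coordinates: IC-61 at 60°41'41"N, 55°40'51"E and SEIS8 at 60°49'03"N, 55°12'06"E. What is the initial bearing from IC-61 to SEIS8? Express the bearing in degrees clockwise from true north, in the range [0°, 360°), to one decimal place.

297.9°

IC-61: φ = +60.69472°, λ = +55.68083°
SEIS8: φ = +60.81750°, λ = +55.20167°
Δλ = -0.4792°
y = sin Δλ · cos φ₂ = -0.004078
x = cos φ₁ sin φ₂ − sin φ₁ cos φ₂ cos Δλ = 0.002158
θ = atan2(y, x) = -62.1142° → 297.8858° (mod 360°)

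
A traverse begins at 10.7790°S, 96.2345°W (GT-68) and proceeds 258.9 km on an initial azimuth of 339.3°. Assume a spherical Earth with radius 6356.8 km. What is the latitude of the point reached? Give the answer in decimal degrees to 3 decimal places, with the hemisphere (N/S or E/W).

8.595°S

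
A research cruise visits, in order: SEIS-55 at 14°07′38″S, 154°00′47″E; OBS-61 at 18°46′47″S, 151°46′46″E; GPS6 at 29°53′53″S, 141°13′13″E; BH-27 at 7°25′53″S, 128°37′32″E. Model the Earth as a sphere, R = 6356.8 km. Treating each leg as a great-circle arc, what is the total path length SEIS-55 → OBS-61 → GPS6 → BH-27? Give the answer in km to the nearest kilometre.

SEIS-55: φ = -14.12722°, λ = +154.01306°
OBS-61: φ = -18.77972°, λ = +151.77944°
GPS6: φ = -29.89806°, λ = +141.22028°
BH-27: φ = -7.43139°, λ = +128.62556°
SEIS-55→OBS-61: c = 0.089390 rad, d = 568.23 km
OBS-61→GPS6: c = 0.256309 rad, d = 1629.30 km
GPS6→BH-27: c = 0.443124 rad, d = 2816.85 km
Total = 568.23 + 1629.30 + 2816.85 = 5014.39 km

5014 km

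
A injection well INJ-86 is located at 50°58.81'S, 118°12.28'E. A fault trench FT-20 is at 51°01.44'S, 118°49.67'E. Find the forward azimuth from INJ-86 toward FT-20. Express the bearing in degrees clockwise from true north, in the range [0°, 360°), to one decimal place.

INJ-86: φ = -50.98017°, λ = +118.20467°
FT-20: φ = -51.02400°, λ = +118.82783°
Δλ = 0.6232°
y = sin Δλ · cos φ₂ = 0.006841
x = cos φ₁ sin φ₂ − sin φ₁ cos φ₂ cos Δλ = -0.000794
θ = atan2(y, x) = 96.6199° → 96.6199° (mod 360°)

96.6°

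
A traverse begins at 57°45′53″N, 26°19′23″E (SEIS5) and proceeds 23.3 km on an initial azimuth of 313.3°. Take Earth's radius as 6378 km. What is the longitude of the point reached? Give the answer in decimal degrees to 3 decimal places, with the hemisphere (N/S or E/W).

SEIS5: φ = +57.76472°, λ = +26.32306°
δ = d/R = 23.3/6378 = 0.003653 rad
φ₂ = arcsin(sin φ₁ cos δ + cos φ₁ sin δ cos θ)
   = arcsin(0.84586·0.99999 + 0.53340·0.00365·0.68582) = 57.90795°
λ₂ = λ₁ + atan2(sin θ sin δ cos φ₁, cos δ − sin φ₁ sin φ₂) = 26.03633°

26.036°E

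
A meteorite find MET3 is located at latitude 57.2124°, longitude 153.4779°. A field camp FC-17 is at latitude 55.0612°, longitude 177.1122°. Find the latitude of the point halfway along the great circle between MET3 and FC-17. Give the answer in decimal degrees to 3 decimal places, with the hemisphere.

Bx = cos φ₂ cos Δλ = 0.524665,  By = cos φ₂ sin Δλ = 0.229594
φₘ = atan2(sin φ₁ + sin φ₂, √((cos φ₁ + Bx)² + By²)) = 56.70191°
λₘ = λ₁ + atan2(By, cos φ₁ + Bx) = 165.63045°

56.702°N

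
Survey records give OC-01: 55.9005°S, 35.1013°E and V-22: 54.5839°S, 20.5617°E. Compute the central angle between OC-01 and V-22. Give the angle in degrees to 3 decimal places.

8.377°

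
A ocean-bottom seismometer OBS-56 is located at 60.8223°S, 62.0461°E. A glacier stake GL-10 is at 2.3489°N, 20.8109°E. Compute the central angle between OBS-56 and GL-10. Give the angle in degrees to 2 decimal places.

Δφ = 63.1712°,  Δλ = -41.2352°
a = sin²(Δφ/2) + cos φ₁ cos φ₂ sin²(Δλ/2) = 0.334736
c = 2·arcsin(√a) = 1.233934 rad = 70.6992°

70.70°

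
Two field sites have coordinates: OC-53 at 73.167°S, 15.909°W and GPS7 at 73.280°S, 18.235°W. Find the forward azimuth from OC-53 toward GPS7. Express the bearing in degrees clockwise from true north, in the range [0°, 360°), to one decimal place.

Δλ = -2.3260°
y = sin Δλ · cos φ₂ = -0.011676
x = cos φ₁ sin φ₂ − sin φ₁ cos φ₂ cos Δλ = -0.002199
θ = atan2(y, x) = -100.6662° → 259.3338° (mod 360°)

259.3°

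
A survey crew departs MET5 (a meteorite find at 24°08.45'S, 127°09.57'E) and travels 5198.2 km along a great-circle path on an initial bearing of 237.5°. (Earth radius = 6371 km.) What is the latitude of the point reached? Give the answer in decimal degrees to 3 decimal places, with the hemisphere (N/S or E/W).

39.595°S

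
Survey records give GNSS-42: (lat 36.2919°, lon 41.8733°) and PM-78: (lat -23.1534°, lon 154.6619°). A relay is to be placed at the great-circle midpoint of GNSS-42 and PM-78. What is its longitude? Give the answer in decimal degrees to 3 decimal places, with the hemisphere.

Bx = cos φ₂ cos Δλ = -0.356135,  By = cos φ₂ sin Δλ = 0.847683
φₘ = atan2(sin φ₁ + sin φ₂, √((cos φ₁ + Bx)² + By²)) = 11.69817°
λₘ = λ₁ + atan2(By, cos φ₁ + Bx) = 103.91778°

103.918°E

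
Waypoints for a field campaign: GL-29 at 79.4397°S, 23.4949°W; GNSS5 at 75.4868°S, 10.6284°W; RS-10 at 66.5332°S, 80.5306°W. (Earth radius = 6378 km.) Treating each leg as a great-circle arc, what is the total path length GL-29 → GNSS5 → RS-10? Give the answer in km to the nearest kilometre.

3067 km

GL-29→GNSS5: c = 0.084074 rad, d = 536.22 km
GNSS5→RS-10: c = 0.396775 rad, d = 2530.63 km
Total = 536.22 + 2530.63 = 3066.86 km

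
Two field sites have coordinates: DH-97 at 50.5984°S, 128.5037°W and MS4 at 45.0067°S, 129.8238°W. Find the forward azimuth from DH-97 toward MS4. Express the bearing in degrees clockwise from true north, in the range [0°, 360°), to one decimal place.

350.5°

Δλ = -1.3201°
y = sin Δλ · cos φ₂ = -0.016288
x = cos φ₁ sin φ₂ − sin φ₁ cos φ₂ cos Δλ = 0.097294
θ = atan2(y, x) = -9.5041° → 350.4959° (mod 360°)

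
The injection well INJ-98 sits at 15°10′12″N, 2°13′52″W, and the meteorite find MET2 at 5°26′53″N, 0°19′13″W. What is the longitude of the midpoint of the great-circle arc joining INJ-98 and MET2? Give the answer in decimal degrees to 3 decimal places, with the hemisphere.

1.261°W

INJ-98: φ = +15.17000°, λ = -2.23111°
MET2: φ = +5.44806°, λ = -0.32028°
Bx = cos φ₂ cos Δλ = 0.994929,  By = cos φ₂ sin Δλ = 0.033194
φₘ = atan2(sin φ₁ + sin φ₂, √((cos φ₁ + Bx)² + By²)) = 10.31043°
λₘ = λ₁ + atan2(By, cos φ₁ + Bx) = -1.26091°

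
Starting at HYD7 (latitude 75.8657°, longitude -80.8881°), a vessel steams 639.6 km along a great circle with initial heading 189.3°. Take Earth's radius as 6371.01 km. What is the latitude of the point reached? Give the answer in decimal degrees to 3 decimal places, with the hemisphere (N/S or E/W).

δ = d/R = 639.6/6371.01 = 0.100392 rad
φ₂ = arcsin(sin φ₁ cos δ + cos φ₁ sin δ cos θ)
   = arcsin(0.96973·0.99496 + 0.24420·0.10022·-0.98686) = 70.16791°
λ₂ = λ₁ + atan2(sin θ sin δ cos φ₁, cos δ − sin φ₁ sin φ₂) = -83.62444°

70.168°N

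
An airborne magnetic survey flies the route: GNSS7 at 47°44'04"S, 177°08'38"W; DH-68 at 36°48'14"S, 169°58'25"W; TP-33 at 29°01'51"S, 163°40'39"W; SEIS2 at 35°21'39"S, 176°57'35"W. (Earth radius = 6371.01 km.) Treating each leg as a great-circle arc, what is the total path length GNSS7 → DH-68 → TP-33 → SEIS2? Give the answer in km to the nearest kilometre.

3827 km

GNSS7: φ = -47.73444°, λ = -177.14389°
DH-68: φ = -36.80389°, λ = -169.97361°
TP-33: φ = -29.03083°, λ = -163.67750°
SEIS2: φ = -35.36083°, λ = -176.95972°
GNSS7→DH-68: c = 0.211837 rad, d = 1349.62 km
DH-68→TP-33: c = 0.163959 rad, d = 1044.58 km
TP-33→SEIS2: c = 0.224843 rad, d = 1432.48 km
Total = 1349.62 + 1044.58 + 1432.48 = 3826.67 km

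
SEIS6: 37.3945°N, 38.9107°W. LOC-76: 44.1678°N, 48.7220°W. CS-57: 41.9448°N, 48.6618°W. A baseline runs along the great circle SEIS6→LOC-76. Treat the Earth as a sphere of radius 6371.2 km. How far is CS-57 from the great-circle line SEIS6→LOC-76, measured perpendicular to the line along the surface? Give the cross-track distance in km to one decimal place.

δ₁₃ = central angle SEIS6→CS-57 = 0.153048 rad  (haversine)
θ₁₃ = bearing SEIS6→CS-57 = 304.277°,  θ₁₂ = bearing SEIS6→LOC-76 = 315.484°
dₓₜ = R·arcsin(sin δ₁₃ · sin(θ₁₃ − θ₁₂)) = 6371.2·arcsin(0.15245·sin(-11.207°)) = -188.797 km
|dₓₜ| = 188.797 km

188.8 km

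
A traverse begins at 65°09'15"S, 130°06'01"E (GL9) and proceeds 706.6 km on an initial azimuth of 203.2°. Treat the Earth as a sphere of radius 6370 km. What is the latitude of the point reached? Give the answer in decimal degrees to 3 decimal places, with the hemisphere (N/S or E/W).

GL9: φ = -65.15417°, λ = +130.10028°
δ = d/R = 706.6/6370 = 0.110926 rad
φ₂ = arcsin(sin φ₁ cos δ + cos φ₁ sin δ cos θ)
   = arcsin(-0.90744·0.99385 + 0.42018·0.11070·-0.91914) = -70.84188°
λ₂ = λ₁ + atan2(sin θ sin δ cos φ₁, cos δ − sin φ₁ sin φ₂) = 122.46408°

70.842°S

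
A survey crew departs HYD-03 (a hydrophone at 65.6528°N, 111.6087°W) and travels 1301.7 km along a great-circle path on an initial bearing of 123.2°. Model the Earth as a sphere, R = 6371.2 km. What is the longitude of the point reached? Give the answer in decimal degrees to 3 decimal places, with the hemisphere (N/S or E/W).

δ = d/R = 1301.7/6371.2 = 0.204310 rad
φ₂ = arcsin(sin φ₁ cos δ + cos φ₁ sin δ cos θ)
   = arcsin(0.91106·0.97920 + 0.41227·0.20289·-0.54756) = 57.81299°
λ₂ = λ₁ + atan2(sin θ sin δ cos φ₁, cos δ − sin φ₁ sin φ₂) = -93.02371°

93.024°W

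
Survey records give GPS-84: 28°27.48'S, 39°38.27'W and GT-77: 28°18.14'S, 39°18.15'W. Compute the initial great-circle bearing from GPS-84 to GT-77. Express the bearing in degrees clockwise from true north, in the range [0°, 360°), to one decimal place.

GPS-84: φ = -28.45800°, λ = -39.63783°
GT-77: φ = -28.30233°, λ = -39.30250°
Δλ = 0.3353°
y = sin Δλ · cos φ₂ = 0.005153
x = cos φ₁ sin φ₂ − sin φ₁ cos φ₂ cos Δλ = 0.002710
θ = atan2(y, x) = 62.2624° → 62.2624° (mod 360°)

62.3°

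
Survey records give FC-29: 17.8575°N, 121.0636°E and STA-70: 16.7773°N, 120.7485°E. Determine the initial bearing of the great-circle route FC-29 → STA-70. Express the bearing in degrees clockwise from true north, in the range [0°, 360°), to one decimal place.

195.6°

Δλ = -0.3151°
y = sin Δλ · cos φ₂ = -0.005265
x = cos φ₁ sin φ₂ − sin φ₁ cos φ₂ cos Δλ = -0.018847
θ = atan2(y, x) = -164.3913° → 195.6087° (mod 360°)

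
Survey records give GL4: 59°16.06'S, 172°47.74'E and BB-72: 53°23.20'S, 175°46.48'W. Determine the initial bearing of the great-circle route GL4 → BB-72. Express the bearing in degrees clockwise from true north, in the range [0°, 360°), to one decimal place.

52.0°

GL4: φ = -59.26767°, λ = +172.79567°
BB-72: φ = -53.38667°, λ = -175.77467°
Δλ = 11.4297°
y = sin Δλ · cos φ₂ = 0.118188
x = cos φ₁ sin φ₂ − sin φ₁ cos φ₂ cos Δλ = 0.092296
θ = atan2(y, x) = 52.0128° → 52.0128° (mod 360°)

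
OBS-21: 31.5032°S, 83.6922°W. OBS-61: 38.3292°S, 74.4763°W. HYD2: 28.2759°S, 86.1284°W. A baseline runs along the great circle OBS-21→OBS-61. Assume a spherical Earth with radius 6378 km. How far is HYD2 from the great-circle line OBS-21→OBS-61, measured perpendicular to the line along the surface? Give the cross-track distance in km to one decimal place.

δ₁₃ = central angle OBS-21→HYD2 = 0.067312 rad  (haversine)
θ₁₃ = bearing OBS-21→HYD2 = 326.182°,  θ₁₂ = bearing OBS-21→OBS-61 = 134.658°
dₓₜ = R·arcsin(sin δ₁₃ · sin(θ₁₃ − θ₁₂)) = 6378·arcsin(0.06726·sin(191.524°)) = -85.703 km
|dₓₜ| = 85.703 km

85.7 km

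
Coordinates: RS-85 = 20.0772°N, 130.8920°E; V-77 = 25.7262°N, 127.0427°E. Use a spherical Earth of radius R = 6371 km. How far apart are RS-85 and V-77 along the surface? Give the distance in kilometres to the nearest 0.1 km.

741.5 km

Δφ = 5.6490°,  Δλ = -3.8493°
a = sin²(Δφ/2) + cos φ₁ cos φ₂ sin²(Δλ/2) = 0.003383
c = 2·arcsin(√a) = 0.116386 rad = 6.6684°
d = R·c = 6371 × 0.116386 = 741.5 km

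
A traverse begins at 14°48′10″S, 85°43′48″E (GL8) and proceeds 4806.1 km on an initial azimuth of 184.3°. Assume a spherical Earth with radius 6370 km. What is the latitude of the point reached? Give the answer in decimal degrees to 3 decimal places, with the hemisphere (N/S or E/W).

GL8: φ = -14.80278°, λ = +85.73000°
δ = d/R = 4806.1/6370 = 0.754490 rad
φ₂ = arcsin(sin φ₁ cos δ + cos φ₁ sin δ cos θ)
   = arcsin(-0.25549·0.72862 + 0.96681·0.68492·-0.99719) = -57.83071°
λ₂ = λ₁ + atan2(sin θ sin δ cos φ₁, cos δ − sin φ₁ sin φ₂) = 80.19500°

57.831°S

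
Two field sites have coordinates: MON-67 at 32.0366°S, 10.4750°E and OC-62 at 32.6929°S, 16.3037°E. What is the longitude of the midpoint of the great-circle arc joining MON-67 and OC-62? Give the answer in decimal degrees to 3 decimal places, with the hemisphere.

Bx = cos φ₂ cos Δλ = 0.837227,  By = cos φ₂ sin Δλ = 0.085466
φₘ = atan2(sin φ₁ + sin φ₂, √((cos φ₁ + Bx)² + By²)) = -32.39829°
λₘ = λ₁ + atan2(By, cos φ₁ + Bx) = 13.37876°

13.379°E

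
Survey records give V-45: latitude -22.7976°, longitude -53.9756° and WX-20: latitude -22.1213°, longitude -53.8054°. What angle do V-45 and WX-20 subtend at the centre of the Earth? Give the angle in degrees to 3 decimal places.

0.694°

Δφ = 0.6763°,  Δλ = 0.1702°
a = sin²(Δφ/2) + cos φ₁ cos φ₂ sin²(Δλ/2) = 0.000037
c = 2·arcsin(√a) = 0.012119 rad = 0.6943°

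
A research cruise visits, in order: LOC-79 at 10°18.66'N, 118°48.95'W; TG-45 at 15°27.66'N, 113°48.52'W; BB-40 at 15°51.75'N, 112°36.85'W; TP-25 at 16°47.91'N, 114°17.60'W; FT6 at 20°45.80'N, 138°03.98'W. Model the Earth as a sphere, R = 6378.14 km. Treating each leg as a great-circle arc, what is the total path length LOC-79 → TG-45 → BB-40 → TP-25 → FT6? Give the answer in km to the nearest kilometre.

3674 km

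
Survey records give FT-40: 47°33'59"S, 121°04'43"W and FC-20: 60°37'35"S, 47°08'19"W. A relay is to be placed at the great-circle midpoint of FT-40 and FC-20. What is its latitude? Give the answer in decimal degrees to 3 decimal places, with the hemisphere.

59.779°S

FT-40: φ = -47.56639°, λ = -121.07861°
FC-20: φ = -60.62639°, λ = -47.13861°
Bx = cos φ₂ cos Δλ = 0.135694,  By = cos φ₂ sin Δλ = 0.471359
φₘ = atan2(sin φ₁ + sin φ₂, √((cos φ₁ + Bx)² + By²)) = -59.77910°
λₘ = λ₁ + atan2(By, cos φ₁ + Bx) = -90.89563°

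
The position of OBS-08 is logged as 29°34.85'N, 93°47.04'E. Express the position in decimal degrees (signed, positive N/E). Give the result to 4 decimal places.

lat: 29.5808° N → +29.5808°
lon: 93.7840° E → +93.7840°

+29.5808°, +93.7840°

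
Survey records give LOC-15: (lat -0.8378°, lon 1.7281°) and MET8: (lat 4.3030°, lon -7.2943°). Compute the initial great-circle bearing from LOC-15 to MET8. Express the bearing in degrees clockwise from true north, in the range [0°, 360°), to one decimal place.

299.8°

Δλ = -9.0224°
y = sin Δλ · cos φ₂ = -0.156379
x = cos φ₁ sin φ₂ − sin φ₁ cos φ₂ cos Δλ = 0.089423
θ = atan2(y, x) = -60.2375° → 299.7625° (mod 360°)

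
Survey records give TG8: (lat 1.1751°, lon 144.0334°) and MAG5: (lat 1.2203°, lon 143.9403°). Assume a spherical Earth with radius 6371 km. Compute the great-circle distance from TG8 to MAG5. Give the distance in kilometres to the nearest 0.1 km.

Δφ = 0.0452°,  Δλ = -0.0931°
a = sin²(Δφ/2) + cos φ₁ cos φ₂ sin²(Δλ/2) = 0.000001
c = 2·arcsin(√a) = 0.001806 rad = 0.1035°
d = R·c = 6371 × 0.001806 = 11.5 km

11.5 km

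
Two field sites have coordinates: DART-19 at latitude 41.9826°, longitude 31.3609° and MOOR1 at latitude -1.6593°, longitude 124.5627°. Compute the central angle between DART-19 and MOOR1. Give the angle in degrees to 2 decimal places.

Δφ = -43.6419°,  Δλ = 93.2018°
a = sin²(Δφ/2) + cos φ₁ cos φ₂ sin²(Δλ/2) = 0.530435
c = 2·arcsin(√a) = 1.631704 rad = 93.4897°

93.49°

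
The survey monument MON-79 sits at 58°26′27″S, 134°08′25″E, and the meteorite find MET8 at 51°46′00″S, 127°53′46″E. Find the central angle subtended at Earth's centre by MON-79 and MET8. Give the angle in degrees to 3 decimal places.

MON-79: φ = -58.44083°, λ = +134.14028°
MET8: φ = -51.76667°, λ = +127.89611°
Δφ = 6.6742°,  Δλ = -6.2442°
a = sin²(Δφ/2) + cos φ₁ cos φ₂ sin²(Δλ/2) = 0.004349
c = 2·arcsin(√a) = 0.131993 rad = 7.5626°

7.563°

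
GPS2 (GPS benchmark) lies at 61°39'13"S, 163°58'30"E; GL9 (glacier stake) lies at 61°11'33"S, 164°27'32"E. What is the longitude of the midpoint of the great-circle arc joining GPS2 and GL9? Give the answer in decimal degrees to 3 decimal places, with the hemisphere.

164.219°E

GPS2: φ = -61.65361°, λ = +163.97500°
GL9: φ = -61.19250°, λ = +164.45889°
Bx = cos φ₂ cos Δλ = 0.481851,  By = cos φ₂ sin Δλ = 0.004070
φₘ = atan2(sin φ₁ + sin φ₂, √((cos φ₁ + Bx)² + By²)) = -61.42327°
λₘ = λ₁ + atan2(By, cos φ₁ + Bx) = 164.21873°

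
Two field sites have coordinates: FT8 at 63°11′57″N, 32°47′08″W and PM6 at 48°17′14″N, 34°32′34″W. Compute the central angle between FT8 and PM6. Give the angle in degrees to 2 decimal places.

FT8: φ = +63.19917°, λ = -32.78556°
PM6: φ = +48.28722°, λ = -34.54278°
Δφ = -14.9119°,  Δλ = -1.7572°
a = sin²(Δφ/2) + cos φ₁ cos φ₂ sin²(Δλ/2) = 0.016909
c = 2·arcsin(√a) = 0.260810 rad = 14.9433°

14.94°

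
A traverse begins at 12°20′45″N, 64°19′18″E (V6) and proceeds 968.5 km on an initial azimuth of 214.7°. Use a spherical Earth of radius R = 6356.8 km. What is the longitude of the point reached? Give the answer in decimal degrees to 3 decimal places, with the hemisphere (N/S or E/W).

59.345°E

V6: φ = +12.34583°, λ = +64.32167°
δ = d/R = 968.5/6356.8 = 0.152357 rad
φ₂ = arcsin(sin φ₁ cos δ + cos φ₁ sin δ cos θ)
   = arcsin(0.21381·0.98842 + 0.97687·0.15177·-0.82214) = 5.13171°
λ₂ = λ₁ + atan2(sin θ sin δ cos φ₁, cos δ − sin φ₁ sin φ₂) = 59.34523°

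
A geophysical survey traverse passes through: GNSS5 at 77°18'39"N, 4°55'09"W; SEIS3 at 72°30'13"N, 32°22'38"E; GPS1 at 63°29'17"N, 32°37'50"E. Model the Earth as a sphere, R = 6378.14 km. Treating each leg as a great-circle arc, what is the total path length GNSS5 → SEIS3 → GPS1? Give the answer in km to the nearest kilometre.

2182 km

GNSS5: φ = +77.31083°, λ = -4.91917°
SEIS3: φ = +72.50361°, λ = +32.37722°
GPS1: φ = +63.48806°, λ = +32.63056°
GNSS5→SEIS3: c = 0.184774 rad, d = 1178.51 km
SEIS3→GPS1: c = 0.157359 rad, d = 1003.66 km
Total = 1178.51 + 1003.66 = 2182.17 km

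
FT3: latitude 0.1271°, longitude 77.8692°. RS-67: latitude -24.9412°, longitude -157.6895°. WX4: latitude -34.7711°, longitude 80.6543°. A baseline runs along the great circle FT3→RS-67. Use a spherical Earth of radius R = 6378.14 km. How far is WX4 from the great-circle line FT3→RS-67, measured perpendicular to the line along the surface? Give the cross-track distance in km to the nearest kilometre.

3187 km

δ₁₃ = central angle FT3→WX4 = 0.610782 rad  (haversine)
θ₁₃ = bearing FT3→WX4 = 176.009°,  θ₁₂ = bearing FT3→RS-67 = 119.353°
dₓₜ = R·arcsin(sin δ₁₃ · sin(θ₁₃ − θ₁₂)) = 6378.14·arcsin(0.57351·sin(56.656°)) = 3186.728 km
|dₓₜ| = 3186.728 km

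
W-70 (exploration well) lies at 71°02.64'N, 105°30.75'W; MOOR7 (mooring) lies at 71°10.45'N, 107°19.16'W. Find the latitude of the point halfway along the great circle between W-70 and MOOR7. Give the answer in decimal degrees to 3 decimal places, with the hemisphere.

71.111°N

W-70: φ = +71.04400°, λ = -105.51250°
MOOR7: φ = +71.17417°, λ = -107.31933°
Bx = cos φ₂ cos Δλ = 0.322532,  By = cos φ₂ sin Δλ = -0.010174
φₘ = atan2(sin φ₁ + sin φ₂, √((cos φ₁ + Bx)² + By²)) = 71.11127°
λₘ = λ₁ + atan2(By, cos φ₁ + Bx) = -106.41292°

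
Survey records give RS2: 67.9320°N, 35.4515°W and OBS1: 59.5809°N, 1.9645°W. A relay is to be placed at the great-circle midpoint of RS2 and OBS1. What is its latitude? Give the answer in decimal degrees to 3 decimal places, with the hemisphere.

Bx = cos φ₂ cos Δλ = 0.422278,  By = cos φ₂ sin Δλ = 0.279362
φₘ = atan2(sin φ₁ + sin φ₂, √((cos φ₁ + Bx)² + By²)) = 64.70588°
λₘ = λ₁ + atan2(By, cos φ₁ + Bx) = -16.15716°

64.706°N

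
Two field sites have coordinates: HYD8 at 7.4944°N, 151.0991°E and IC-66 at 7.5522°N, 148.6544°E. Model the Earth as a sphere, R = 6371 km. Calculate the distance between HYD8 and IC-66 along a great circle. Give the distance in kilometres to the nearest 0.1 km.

269.6 km

Δφ = 0.0578°,  Δλ = -2.4447°
a = sin²(Δφ/2) + cos φ₁ cos φ₂ sin²(Δλ/2) = 0.000448
c = 2·arcsin(√a) = 0.042313 rad = 2.4243°
d = R·c = 6371 × 0.042313 = 269.6 km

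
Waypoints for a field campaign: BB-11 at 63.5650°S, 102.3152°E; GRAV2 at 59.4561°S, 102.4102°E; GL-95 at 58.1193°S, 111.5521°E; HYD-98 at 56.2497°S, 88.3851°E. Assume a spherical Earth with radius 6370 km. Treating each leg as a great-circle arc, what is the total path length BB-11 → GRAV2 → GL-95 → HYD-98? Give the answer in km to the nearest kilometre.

2408 km

BB-11→GRAV2: c = 0.071718 rad, d = 456.84 km
GRAV2→GL-95: c = 0.085834 rad, d = 546.76 km
GL-95→HYD-98: c = 0.220418 rad, d = 1404.06 km
Total = 456.84 + 546.76 + 1404.06 = 2407.67 km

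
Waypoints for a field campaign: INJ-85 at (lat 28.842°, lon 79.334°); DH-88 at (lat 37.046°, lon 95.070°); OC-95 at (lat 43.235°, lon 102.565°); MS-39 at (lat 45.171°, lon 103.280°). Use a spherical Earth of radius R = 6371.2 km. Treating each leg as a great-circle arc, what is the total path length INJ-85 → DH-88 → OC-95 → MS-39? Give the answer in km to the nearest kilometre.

INJ-85→DH-88: c = 0.270777 rad, d = 1725.17 km
DH-88→OC-95: c = 0.147078 rad, d = 937.06 km
OC-95→MS-39: c = 0.034953 rad, d = 222.69 km
Total = 1725.17 + 937.06 + 222.69 = 2884.93 km

2885 km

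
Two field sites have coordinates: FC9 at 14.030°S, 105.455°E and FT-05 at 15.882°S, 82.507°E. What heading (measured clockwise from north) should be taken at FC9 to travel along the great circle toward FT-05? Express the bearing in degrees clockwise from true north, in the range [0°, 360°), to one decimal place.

Δλ = -22.9480°
y = sin Δλ · cos φ₂ = -0.375012
x = cos φ₁ sin φ₂ − sin φ₁ cos φ₂ cos Δλ = -0.050772
θ = atan2(y, x) = -97.7102° → 262.2898° (mod 360°)

262.3°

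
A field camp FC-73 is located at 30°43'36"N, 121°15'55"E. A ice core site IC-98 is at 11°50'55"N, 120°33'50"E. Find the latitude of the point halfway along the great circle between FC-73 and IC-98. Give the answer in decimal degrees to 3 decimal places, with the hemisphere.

FC-73: φ = +30.72667°, λ = +121.26528°
IC-98: φ = +11.84861°, λ = +120.56389°
Bx = cos φ₂ cos Δλ = 0.978620,  By = cos φ₂ sin Δλ = -0.011980
φₘ = atan2(sin φ₁ + sin φ₂, √((cos φ₁ + Bx)² + By²)) = 21.28800°
λₘ = λ₁ + atan2(By, cos φ₁ + Bx) = 120.89187°

21.288°N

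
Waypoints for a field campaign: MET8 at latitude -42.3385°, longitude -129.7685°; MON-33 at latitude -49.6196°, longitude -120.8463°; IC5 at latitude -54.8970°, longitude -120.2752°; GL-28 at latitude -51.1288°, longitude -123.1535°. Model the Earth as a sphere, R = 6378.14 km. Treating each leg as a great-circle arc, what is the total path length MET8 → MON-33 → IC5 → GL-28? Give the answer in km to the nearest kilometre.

MET8→MON-33: c = 0.166676 rad, d = 1063.08 km
MON-33→IC5: c = 0.092309 rad, d = 588.76 km
IC5→GL-28: c = 0.072365 rad, d = 461.55 km
Total = 1063.08 + 588.76 + 461.55 = 2113.39 km

2113 km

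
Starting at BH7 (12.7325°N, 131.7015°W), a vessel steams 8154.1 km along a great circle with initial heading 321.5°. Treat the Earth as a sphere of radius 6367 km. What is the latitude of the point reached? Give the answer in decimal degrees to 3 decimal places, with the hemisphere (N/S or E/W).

52.609°N

δ = d/R = 8154.1/6367 = 1.280682 rad
φ₂ = arcsin(sin φ₁ cos δ + cos φ₁ sin δ cos θ)
   = arcsin(0.22040·0.28606 + 0.97541·0.95821·0.78261) = 52.60913°
λ₂ = λ₁ + atan2(sin θ sin δ cos φ₁, cos δ − sin φ₁ sin φ₂) = 149.09487°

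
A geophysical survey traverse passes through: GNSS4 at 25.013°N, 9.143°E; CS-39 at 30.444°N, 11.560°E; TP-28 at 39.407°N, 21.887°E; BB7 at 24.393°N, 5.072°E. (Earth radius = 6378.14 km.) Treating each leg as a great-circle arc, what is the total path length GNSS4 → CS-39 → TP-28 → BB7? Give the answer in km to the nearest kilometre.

GNSS4→CS-39: c = 0.101869 rad, d = 649.73 km
CS-39→TP-28: c = 0.214897 rad, d = 1370.64 km
TP-28→BB7: c = 0.360344 rad, d = 2298.32 km
Total = 649.73 + 1370.64 + 2298.32 = 4318.70 km

4319 km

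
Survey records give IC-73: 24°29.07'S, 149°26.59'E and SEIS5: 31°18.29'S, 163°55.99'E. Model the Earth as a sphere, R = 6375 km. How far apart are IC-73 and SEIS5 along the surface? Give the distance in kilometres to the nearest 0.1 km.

IC-73: φ = -24.48450°, λ = +149.44317°
SEIS5: φ = -31.30483°, λ = +163.93317°
Δφ = -6.8203°,  Δλ = 14.4900°
a = sin²(Δφ/2) + cos φ₁ cos φ₂ sin²(Δλ/2) = 0.015905
c = 2·arcsin(√a) = 0.252905 rad = 14.4904°
d = R·c = 6375 × 0.252905 = 1612.3 km

1612.3 km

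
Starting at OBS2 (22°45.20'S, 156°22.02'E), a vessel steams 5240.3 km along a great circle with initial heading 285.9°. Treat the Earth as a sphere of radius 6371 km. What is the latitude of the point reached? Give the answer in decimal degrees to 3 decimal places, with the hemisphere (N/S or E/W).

OBS2: φ = -22.75333°, λ = +156.36700°
δ = d/R = 5240.3/6371 = 0.822524 rad
φ₂ = arcsin(sin φ₁ cos δ + cos φ₁ sin δ cos θ)
   = arcsin(-0.38676·0.68037 + 0.92218·0.73287·0.27396) = -4.47326°
λ₂ = λ₁ + atan2(sin θ sin δ cos φ₁, cos δ − sin φ₁ sin φ₂) = 111.37723°

4.473°S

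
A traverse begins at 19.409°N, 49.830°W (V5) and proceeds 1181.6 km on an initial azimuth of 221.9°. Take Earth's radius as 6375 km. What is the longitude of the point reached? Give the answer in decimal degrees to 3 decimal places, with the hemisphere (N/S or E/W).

57.042°W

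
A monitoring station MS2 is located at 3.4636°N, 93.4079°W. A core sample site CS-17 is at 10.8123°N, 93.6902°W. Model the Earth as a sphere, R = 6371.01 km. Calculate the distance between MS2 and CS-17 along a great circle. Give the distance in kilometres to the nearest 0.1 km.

Δφ = 7.3487°,  Δλ = -0.2823°
a = sin²(Δφ/2) + cos φ₁ cos φ₂ sin²(Δλ/2) = 0.004113
c = 2·arcsin(√a) = 0.128352 rad = 7.3540°
d = R·c = 6371.01 × 0.128352 = 817.7 km

817.7 km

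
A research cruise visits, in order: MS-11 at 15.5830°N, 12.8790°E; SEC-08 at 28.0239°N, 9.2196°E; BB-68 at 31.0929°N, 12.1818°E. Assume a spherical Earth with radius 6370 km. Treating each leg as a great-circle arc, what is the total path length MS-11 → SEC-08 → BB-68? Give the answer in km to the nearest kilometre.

1879 km

MS-11→SEC-08: c = 0.225041 rad, d = 1433.51 km
SEC-08→BB-68: c = 0.069932 rad, d = 445.47 km
Total = 1433.51 + 445.47 = 1878.98 km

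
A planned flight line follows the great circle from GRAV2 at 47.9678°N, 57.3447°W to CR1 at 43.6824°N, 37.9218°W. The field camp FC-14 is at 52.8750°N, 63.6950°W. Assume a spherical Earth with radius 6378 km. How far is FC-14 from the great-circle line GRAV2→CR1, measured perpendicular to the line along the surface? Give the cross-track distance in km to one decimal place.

477.4 km

δ₁₃ = central angle GRAV2→FC-14 = 0.110917 rad  (haversine)
θ₁₃ = bearing GRAV2→FC-14 = 322.907°,  θ₁₂ = bearing GRAV2→CR1 = 100.404°
dₓₜ = R·arcsin(sin δ₁₃ · sin(θ₁₃ − θ₁₂)) = 6378·arcsin(0.11069·sin(222.503°)) = -477.427 km
|dₓₜ| = 477.427 km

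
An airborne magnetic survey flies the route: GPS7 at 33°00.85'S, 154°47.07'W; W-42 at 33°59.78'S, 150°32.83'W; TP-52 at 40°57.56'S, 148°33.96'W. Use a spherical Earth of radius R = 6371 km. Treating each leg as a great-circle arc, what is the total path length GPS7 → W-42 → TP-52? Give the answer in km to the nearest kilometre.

1201 km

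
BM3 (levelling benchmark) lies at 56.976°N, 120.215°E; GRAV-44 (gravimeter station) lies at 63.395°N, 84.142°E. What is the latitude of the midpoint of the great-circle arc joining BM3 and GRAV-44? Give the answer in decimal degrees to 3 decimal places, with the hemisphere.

61.403°N

Bx = cos φ₂ cos Δλ = 0.361972,  By = cos φ₂ sin Δλ = -0.263693
φₘ = atan2(sin φ₁ + sin φ₂, √((cos φ₁ + Bx)² + By²)) = 61.40261°
λₘ = λ₁ + atan2(By, cos φ₁ + Bx) = 104.00355°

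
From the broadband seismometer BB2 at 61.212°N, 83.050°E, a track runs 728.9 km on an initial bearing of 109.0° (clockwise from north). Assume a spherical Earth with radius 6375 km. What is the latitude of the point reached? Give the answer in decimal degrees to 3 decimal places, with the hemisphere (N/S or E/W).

δ = d/R = 728.9/6375 = 0.114337 rad
φ₂ = arcsin(sin φ₁ cos δ + cos φ₁ sin δ cos θ)
   = arcsin(0.87641·0.99347 + 0.48157·0.11409·-0.32557) = 58.51731°
λ₂ = λ₁ + atan2(sin θ sin δ cos φ₁, cos δ − sin φ₁ sin φ₂) = 94.97067°

58.517°N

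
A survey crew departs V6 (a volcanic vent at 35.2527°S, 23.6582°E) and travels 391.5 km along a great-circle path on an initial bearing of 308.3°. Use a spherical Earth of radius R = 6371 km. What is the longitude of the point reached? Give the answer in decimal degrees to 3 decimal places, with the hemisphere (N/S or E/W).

δ = d/R = 391.5/6371 = 0.061450 rad
φ₂ = arcsin(sin φ₁ cos δ + cos φ₁ sin δ cos θ)
   = arcsin(-0.57718·0.99811 + 0.81661·0.06141·0.61978) = -33.02552°
λ₂ = λ₁ + atan2(sin θ sin δ cos φ₁, cos δ − sin φ₁ sin φ₂) = 20.36291°

20.363°E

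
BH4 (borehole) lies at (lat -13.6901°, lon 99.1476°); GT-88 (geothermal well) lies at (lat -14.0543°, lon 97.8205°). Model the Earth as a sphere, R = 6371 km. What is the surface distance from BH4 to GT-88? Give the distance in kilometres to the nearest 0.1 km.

148.9 km

Δφ = -0.3642°,  Δλ = -1.3271°
a = sin²(Δφ/2) + cos φ₁ cos φ₂ sin²(Δλ/2) = 0.000137
c = 2·arcsin(√a) = 0.023368 rad = 1.3389°
d = R·c = 6371 × 0.023368 = 148.9 km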